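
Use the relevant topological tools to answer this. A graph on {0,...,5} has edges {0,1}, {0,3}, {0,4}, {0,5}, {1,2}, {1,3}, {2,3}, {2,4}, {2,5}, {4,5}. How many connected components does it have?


Run DFS/union-find over 6 vertices.
V = 6, E = 10.
Number of components = 1

1


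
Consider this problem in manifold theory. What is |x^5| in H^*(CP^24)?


|x| = 2 in H^*(CP^n).
|x^5| = 5 * |x| = 5 * 2 = 10

10


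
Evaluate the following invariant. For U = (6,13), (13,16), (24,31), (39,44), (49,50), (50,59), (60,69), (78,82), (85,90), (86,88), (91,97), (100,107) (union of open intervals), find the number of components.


Sort and merge overlapping open intervals.
Merged: (6,13), (13,16), (24,31), (39,44), (49,50), (50,59), (60,69), (78,82), (85,90), (91,97), (100,107).
Number of components = 11

11


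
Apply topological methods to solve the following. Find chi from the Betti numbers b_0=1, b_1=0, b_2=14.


chi = sum_k (-1)^k b_k.
= (1) + (0) + (14)
= 15

15


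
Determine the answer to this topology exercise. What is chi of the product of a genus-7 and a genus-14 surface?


chi(Sigma_7) = 2 - 2*7 = -12
chi(Sigma_14) = 2 - 2*14 = -26
chi(product) = (-12) * (-26) = 312

312


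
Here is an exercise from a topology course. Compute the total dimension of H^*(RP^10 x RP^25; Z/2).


dim H^*(RP^n; Z/2) = n+1 (one Z/2 in each degree 0..n).
Total Betti number is multiplicative.
Total = (10+1) * (25+1) = 11 * 26 = 286

286


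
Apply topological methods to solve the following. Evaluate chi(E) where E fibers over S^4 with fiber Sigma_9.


chi(S^4) = 2 (n even), chi(Sigma_9) = 2 - 2*9 = -16.
chi(E) = 2 * (-16) = -32

-32


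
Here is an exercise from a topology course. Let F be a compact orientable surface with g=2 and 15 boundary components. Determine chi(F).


For a compact orientable surface with genus g and b boundary components: chi = 2 - 2g - b.
chi = 2 - 2*2 - 15 = 2 - 4 - 15 = -17

-17


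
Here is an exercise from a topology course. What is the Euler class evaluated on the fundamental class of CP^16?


For any closed oriented manifold, <e(TM),[M]> = chi(M).
chi(CP^16) = 16+1 = 17

17


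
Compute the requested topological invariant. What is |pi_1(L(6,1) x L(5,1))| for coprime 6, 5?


pi_1(X x Y) = pi_1(X) x pi_1(Y).
pi_1(L(6,1)) = Z/6, pi_1(L(5,1)) = Z/5.
|Z/6 x Z/5| = 6 * 5 = 30

30


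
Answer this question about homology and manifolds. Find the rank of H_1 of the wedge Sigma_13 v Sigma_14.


For a wedge: H_1(A v B) = H_1(A) + H_1(B).
b_1(Sigma_13) = 26, b_1(Sigma_14) = 28.
b_1 = 26 + 28 = 54

54


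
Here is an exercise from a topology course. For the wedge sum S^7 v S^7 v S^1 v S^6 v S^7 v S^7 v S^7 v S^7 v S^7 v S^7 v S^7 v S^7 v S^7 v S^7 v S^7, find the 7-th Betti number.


For a wedge of spheres, H_k (k>0) is free on one generator per sphere of dimension k.
Spheres of dimension 7: count = 13.
b_7 = 13

13


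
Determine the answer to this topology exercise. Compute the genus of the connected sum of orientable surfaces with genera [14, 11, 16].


Genus is additive under connected sum of orientable surfaces.
g = 14 + 11 + 16 = 41

41


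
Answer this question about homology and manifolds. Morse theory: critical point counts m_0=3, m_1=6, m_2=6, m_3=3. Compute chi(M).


Morse theory: chi(M) = sum_k (-1)^k m_k where m_k = #(index-k critical points).
= (3) + (-6) + (6) + (-3) = 0

0


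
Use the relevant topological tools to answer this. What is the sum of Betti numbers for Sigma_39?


For Sigma_39: b_0 = 1, b_1 = 2g = 78, b_2 = 1.
Total = 1 + 78 + 1 = 80

80


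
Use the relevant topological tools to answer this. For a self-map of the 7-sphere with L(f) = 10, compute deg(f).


L(f) = 1 + (-1)^7 deg(f) on S^7.
10 = 1 + (-1)^7 * deg(f)
(-1)^7 * deg(f) = 9
deg(f) = -9

-9


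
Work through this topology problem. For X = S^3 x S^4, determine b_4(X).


Each S^d has Poincare polynomial 1 + t^d.
The product S^3 x S^4 has Poincare polynomial prod(1+t^d_i).
Expanding: b_0=1, b_3=1, b_4=1, b_7=1.
b_4 = 1

1


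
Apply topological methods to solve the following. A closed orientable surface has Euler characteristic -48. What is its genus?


chi = 2 - 2g for closed orientable surfaces.
-48 = 2 - 2g
2g = 2 - (-48) = 50
g = 25

25


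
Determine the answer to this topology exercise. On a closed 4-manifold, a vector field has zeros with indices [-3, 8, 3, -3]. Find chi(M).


Poincare-Hopf: chi(M) = sum of indices of zeros.
chi = (-3) + (8) + (3) + (-3) = 5

5


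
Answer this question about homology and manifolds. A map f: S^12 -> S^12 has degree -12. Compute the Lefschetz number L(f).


On S^12: L(f) = tr(f_0*) + (-1)^12 tr(f_12*) = 1 + (-1)^12 * deg(f).
L(f) = 1 + (-1)^12 * -12 = 1 + -12 = -11

-11


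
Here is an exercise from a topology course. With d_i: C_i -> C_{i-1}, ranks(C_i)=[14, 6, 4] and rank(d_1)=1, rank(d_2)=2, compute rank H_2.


rank H_k = rank(ker d_k) - rank(im d_{k+1}).
rank(ker d_2) = rank(C_2) - rank(d_2) = 4 - 2 = 2.
rank(im d_{2+1}) = 0.
rank H_2 = 2 - 0 = 2

2


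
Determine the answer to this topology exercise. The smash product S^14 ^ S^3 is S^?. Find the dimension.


S^m ^ S^n = S^{m+n}.
k = 14 + 3 = 17

17


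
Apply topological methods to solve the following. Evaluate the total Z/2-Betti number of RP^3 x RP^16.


dim H^*(RP^n; Z/2) = n+1 (one Z/2 in each degree 0..n).
Total Betti number is multiplicative.
Total = (3+1) * (16+1) = 4 * 17 = 68

68


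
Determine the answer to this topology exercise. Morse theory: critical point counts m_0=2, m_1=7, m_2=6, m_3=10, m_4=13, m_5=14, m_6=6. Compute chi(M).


Morse theory: chi(M) = sum_k (-1)^k m_k where m_k = #(index-k critical points).
= (2) + (-7) + (6) + (-10) + (13) + (-14) + (6) = -4

-4


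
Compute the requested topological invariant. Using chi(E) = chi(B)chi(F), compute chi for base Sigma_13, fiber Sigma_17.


For a fiber bundle F -> E -> B (with CW structure): chi(E) = chi(B) * chi(F).
chi(Sigma_13) = -24, chi(Sigma_17) = -32.
chi(E) = (-24) * (-32) = 768

768


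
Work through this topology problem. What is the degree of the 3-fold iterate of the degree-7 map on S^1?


deg(f) = 7. Degree is multiplicative: deg(f^3) = (deg f)^3.
deg(f^3) = (7)^3 = 343

343


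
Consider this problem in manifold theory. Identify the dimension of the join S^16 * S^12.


Join of spheres: S^m * S^n = S^{m+n+1}.
dim = 16 + 12 + 1 = 29

29


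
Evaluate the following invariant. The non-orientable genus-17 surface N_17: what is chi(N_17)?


For a non-orientable closed surface with k crosscaps: chi = 2 - k.
Here k = 17.
chi = 2 - 17 = -15

-15


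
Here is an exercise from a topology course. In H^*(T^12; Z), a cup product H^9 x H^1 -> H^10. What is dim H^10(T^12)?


Cup product: H^p x H^q -> H^{p+q}; here p+q = 9+1 = 10.
rank H^k(T^n) = C(n,k).
C(12,10) = 66

66


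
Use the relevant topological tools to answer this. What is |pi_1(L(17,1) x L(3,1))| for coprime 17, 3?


pi_1(X x Y) = pi_1(X) x pi_1(Y).
pi_1(L(17,1)) = Z/17, pi_1(L(3,1)) = Z/3.
|Z/17 x Z/3| = 17 * 3 = 51

51


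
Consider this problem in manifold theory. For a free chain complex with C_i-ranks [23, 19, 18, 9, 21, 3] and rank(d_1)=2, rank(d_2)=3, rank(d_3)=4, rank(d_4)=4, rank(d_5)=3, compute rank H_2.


rank H_k = rank(ker d_k) - rank(im d_{k+1}).
rank(ker d_2) = rank(C_2) - rank(d_2) = 18 - 3 = 15.
rank(im d_{2+1}) = 4.
rank H_2 = 15 - 4 = 11

11


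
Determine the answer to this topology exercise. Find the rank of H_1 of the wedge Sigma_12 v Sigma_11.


For a wedge: H_1(A v B) = H_1(A) + H_1(B).
b_1(Sigma_12) = 24, b_1(Sigma_11) = 22.
b_1 = 24 + 22 = 46

46


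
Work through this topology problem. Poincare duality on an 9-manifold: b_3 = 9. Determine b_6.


Poincare duality for closed orientable n-manifolds: b_k = b_{n-k}.
Here n = 9, so b_6 = b_3 = 9

9


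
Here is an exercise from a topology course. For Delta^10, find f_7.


Delta^10 has 10+1 vertices. A 7-face is a choice of 7+1 vertices.
f_7 = C(10+1, 7+1) = C(11,8) = 165

165


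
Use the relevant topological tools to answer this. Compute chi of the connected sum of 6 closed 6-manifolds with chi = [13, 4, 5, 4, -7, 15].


For n-manifolds: chi(A#B) = chi(A) + chi(B) - chi(S^6).
chi(S^6) = 1 + (-1)^6 = 2.
chi(#) = (sum chi_i) - (6-1)*chi(S^6) = 34 - 5*2 = 24

24


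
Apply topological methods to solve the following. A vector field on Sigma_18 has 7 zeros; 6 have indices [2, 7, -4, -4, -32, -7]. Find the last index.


Poincare-Hopf: sum of indices = chi(M).
chi(Sigma_18) = 2 - 2*18 = -34.
Sum of known indices = -38.
x = chi - (sum known) = -34 - (-38) = 4

4


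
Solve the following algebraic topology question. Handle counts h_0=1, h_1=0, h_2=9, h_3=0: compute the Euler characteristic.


Handles of index k contribute (-1)^k to chi (same as CW cells).
chi = (1) + (0) + (9) + (0) = 10

10


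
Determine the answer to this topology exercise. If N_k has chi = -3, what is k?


chi = 2 - k for closed non-orientable surfaces with k crosscaps.
-3 = 2 - k
k = 2 - (-3) = 5

5


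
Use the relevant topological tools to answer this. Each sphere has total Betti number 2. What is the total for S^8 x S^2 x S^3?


Total Betti number is multiplicative under products.
Each S^d (d>=1) has total Betti number 2.
There are 3 sphere factors.
Total = 2^3 = 8

8


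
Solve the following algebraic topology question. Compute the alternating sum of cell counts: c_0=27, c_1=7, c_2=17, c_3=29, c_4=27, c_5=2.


chi = sum_k (-1)^k c_k.
= (-1)^0*27 + (-1)^1*7 + (-1)^2*17 + (-1)^3*29 + (-1)^4*27 + (-1)^5*2
= (27) + (-7) + (17) + (-29) + (27) + (-2)
= 33

33


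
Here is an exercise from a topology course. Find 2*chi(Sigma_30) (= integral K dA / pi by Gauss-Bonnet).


Gauss-Bonnet: integral K dA = 2*pi*chi(M).
chi(Sigma_30) = 2 - 2*30 = -58.
(integral K dA)/pi = 2*chi = 2*(-58) = -116

-116


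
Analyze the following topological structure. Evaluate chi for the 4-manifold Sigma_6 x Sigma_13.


chi(Sigma_6) = 2 - 2*6 = -10
chi(Sigma_13) = 2 - 2*13 = -24
chi(product) = (-10) * (-24) = 240

240


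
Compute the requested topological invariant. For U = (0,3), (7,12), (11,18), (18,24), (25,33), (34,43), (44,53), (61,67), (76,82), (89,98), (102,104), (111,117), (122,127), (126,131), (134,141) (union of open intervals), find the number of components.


Sort and merge overlapping open intervals.
Merged: (0,3), (7,18), (18,24), (25,33), (34,43), (44,53), (61,67), (76,82), (89,98), (102,104), (111,117), (122,131), (134,141).
Number of components = 13

13


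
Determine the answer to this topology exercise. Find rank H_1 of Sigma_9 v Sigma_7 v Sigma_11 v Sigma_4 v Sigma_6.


For a wedge X v Y: reduced H_k(X v Y) = H_k(X) + H_k(Y).
Each Sigma_g contributes b_1 = 2g.
b_1 = 18 + 14 + 22 + 8 + 12 = 74

74


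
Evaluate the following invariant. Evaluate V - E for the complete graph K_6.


K_6: V = 6, E = C(6,2) = 15.
chi = V - E = 6 - 15 = -9

-9


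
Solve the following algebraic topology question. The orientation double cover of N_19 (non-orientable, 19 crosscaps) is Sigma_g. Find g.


chi(N_19) = 2 - 19 = -17.
Double cover: chi(Sigma_g) = 2 * chi(N_19) = 2*(-17) = -34.
2 - 2g = -34, so g = (2 - (-34))/2 = 36/2 = 18

18


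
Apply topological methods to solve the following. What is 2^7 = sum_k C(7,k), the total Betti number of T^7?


b_k(T^7) = C(7,k), so the sum over k is sum_k C(7,k) = 2^7.
Total = 2^7 = 128

128


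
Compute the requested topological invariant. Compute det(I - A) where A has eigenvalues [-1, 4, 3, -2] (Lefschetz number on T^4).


For a torus self-map: L(f) = det(I - A) where A acts on H_1.
L(f) = (1--1) * (1-4) * (1-3) * (1--2) = 2 * -3 * -2 * 3 = 36

36


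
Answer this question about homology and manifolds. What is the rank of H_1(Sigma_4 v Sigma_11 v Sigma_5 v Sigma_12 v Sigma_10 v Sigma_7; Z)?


For a wedge X v Y: reduced H_k(X v Y) = H_k(X) + H_k(Y).
Each Sigma_g contributes b_1 = 2g.
b_1 = 8 + 22 + 10 + 24 + 20 + 14 = 98

98


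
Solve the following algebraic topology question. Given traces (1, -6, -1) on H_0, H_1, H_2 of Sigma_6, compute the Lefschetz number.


L(f) = tr(f_0*) - tr(f_1*) + tr(f_2*).
= 1 - (-6) + (-1)
= 6

6


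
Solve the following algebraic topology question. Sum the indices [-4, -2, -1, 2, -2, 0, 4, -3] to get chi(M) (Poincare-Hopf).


Poincare-Hopf: chi(M) = sum of indices of zeros.
chi = (-4) + (-2) + (-1) + (2) + (-2) + (0) + (4) + (-3) = -6

-6


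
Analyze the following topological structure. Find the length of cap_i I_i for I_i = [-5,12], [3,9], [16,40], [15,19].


Intersection = [max(a_i), min(b_i)] = [16, 9].
Since 16 > 9, the intersection is empty.
Length = 0

0


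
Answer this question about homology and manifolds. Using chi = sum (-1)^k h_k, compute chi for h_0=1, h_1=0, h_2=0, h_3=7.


Handles of index k contribute (-1)^k to chi (same as CW cells).
chi = (1) + (0) + (0) + (-7) = -6

-6


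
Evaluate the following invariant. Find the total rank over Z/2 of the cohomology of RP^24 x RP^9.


dim H^*(RP^n; Z/2) = n+1 (one Z/2 in each degree 0..n).
Total Betti number is multiplicative.
Total = (24+1) * (9+1) = 25 * 10 = 250

250


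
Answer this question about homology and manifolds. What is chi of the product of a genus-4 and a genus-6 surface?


chi(Sigma_4) = 2 - 2*4 = -6
chi(Sigma_6) = 2 - 2*6 = -10
chi(product) = (-6) * (-10) = 60

60


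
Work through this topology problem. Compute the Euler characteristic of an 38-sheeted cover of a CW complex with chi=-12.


For a finite covering: chi(E) = (number of sheets) * chi(B).
chi(E) = 38 * (-12) = -456

-456


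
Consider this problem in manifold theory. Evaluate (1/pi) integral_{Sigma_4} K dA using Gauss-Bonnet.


Gauss-Bonnet: integral K dA = 2*pi*chi(M).
chi(Sigma_4) = 2 - 2*4 = -6.
(integral K dA)/pi = 2*chi = 2*(-6) = -12

-12


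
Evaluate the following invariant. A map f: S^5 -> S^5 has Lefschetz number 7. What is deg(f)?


L(f) = 1 + (-1)^5 deg(f) on S^5.
7 = 1 + (-1)^5 * deg(f)
(-1)^5 * deg(f) = 6
deg(f) = -6

-6


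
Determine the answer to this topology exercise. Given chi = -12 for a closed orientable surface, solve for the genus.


chi = 2 - 2g for closed orientable surfaces.
-12 = 2 - 2g
2g = 2 - (-12) = 14
g = 7

7


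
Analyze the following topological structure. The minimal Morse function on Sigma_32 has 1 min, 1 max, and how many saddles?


A perfect Morse function has m_k = b_k.
For Sigma_32: b_0=1, b_1=2g=64, b_2=1.
Saddles m_1 = 2g = 64

64


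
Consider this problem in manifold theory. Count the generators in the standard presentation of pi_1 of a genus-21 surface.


Standard presentation: pi_1(Sigma_g) = <a_1,b_1,...,a_g,b_g | [a_1,b_1]...[a_g,b_g] = 1>.
Number of generators = 2g = 2*21 = 42

42


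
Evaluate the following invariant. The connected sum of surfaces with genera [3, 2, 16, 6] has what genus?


Genus is additive under connected sum of orientable surfaces.
g = 3 + 2 + 16 + 6 = 27

27


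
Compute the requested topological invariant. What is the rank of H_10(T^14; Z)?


By the Kunneth formula, b_k(T^n) = C(n,k).
b_10(T^14) = C(14,10).
C(14,10) = 14!/(10!*4!) = 1001

1001


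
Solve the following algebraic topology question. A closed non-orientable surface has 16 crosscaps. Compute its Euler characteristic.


For a non-orientable closed surface with k crosscaps: chi = 2 - k.
Here k = 16.
chi = 2 - 16 = -14

-14


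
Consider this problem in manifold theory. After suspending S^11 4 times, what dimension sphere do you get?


Each suspension raises dimension by 1: Sigma S^n = S^{n+1}.
Sigma^4 S^11 = S^{11+4} = S^15

15


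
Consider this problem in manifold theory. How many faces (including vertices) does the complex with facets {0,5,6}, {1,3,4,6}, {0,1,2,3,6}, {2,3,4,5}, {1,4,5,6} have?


Each maximal simplex on m vertices has 2^m - 1 nonempty faces.
Take the union (dedupe shared faces).
Total distinct faces = 57

57


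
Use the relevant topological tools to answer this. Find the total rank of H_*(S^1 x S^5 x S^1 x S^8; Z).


Total Betti number is multiplicative under products.
Each S^d (d>=1) has total Betti number 2.
There are 4 sphere factors.
Total = 2^4 = 16

16


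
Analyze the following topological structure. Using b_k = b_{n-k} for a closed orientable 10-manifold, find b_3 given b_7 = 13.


Poincare duality for closed orientable n-manifolds: b_k = b_{n-k}.
Here n = 10, so b_3 = b_7 = 13

13


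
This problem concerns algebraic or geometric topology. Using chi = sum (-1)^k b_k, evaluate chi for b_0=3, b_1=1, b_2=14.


chi = sum_k (-1)^k b_k.
= (3) + (-1) + (14)
= 16

16


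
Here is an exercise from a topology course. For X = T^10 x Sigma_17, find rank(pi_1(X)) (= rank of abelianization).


pi_1(A x B) = pi_1(A) x pi_1(B); rank of abelianization = b_1.
b_1(T^10) = 10, b_1(Sigma_17) = 2*17 = 34.
b_1(product) = 10 + 34 = 44

44


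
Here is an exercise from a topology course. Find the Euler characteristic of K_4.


K_4: V = 4, E = C(4,2) = 6.
chi = V - E = 4 - 6 = -2

-2


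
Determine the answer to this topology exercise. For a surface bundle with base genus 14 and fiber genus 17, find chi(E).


For a fiber bundle F -> E -> B (with CW structure): chi(E) = chi(B) * chi(F).
chi(Sigma_14) = -26, chi(Sigma_17) = -32.
chi(E) = (-26) * (-32) = 832

832


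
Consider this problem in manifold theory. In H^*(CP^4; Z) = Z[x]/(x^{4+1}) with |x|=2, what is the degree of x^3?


|x| = 2 in H^*(CP^n).
|x^3| = 3 * |x| = 3 * 2 = 6

6


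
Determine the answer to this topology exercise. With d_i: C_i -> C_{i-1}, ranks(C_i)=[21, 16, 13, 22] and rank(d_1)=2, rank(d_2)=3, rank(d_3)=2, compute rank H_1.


rank H_k = rank(ker d_k) - rank(im d_{k+1}).
rank(ker d_1) = rank(C_1) - rank(d_1) = 16 - 2 = 14.
rank(im d_{1+1}) = 3.
rank H_1 = 14 - 3 = 11

11


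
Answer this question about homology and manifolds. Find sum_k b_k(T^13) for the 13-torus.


b_k(T^13) = C(13,k), so the sum over k is sum_k C(13,k) = 2^13.
Total = 2^13 = 8192

8192


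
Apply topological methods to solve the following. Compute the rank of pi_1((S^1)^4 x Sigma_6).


pi_1(A x B) = pi_1(A) x pi_1(B); rank of abelianization = b_1.
b_1(T^4) = 4, b_1(Sigma_6) = 2*6 = 12.
b_1(product) = 4 + 12 = 16

16


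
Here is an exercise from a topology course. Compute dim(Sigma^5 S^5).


Each suspension raises dimension by 1: Sigma S^n = S^{n+1}.
Sigma^5 S^5 = S^{5+5} = S^10

10


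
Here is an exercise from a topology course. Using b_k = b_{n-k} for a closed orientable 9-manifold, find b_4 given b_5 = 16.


Poincare duality for closed orientable n-manifolds: b_k = b_{n-k}.
Here n = 9, so b_4 = b_5 = 16

16


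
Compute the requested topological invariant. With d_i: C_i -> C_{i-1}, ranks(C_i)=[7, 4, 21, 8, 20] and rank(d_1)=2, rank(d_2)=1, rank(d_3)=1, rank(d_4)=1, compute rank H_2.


rank H_k = rank(ker d_k) - rank(im d_{k+1}).
rank(ker d_2) = rank(C_2) - rank(d_2) = 21 - 1 = 20.
rank(im d_{2+1}) = 1.
rank H_2 = 20 - 1 = 19

19


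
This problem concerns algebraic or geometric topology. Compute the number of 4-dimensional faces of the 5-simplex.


Delta^5 has 5+1 vertices. A 4-face is a choice of 4+1 vertices.
f_4 = C(5+1, 4+1) = C(6,5) = 6

6


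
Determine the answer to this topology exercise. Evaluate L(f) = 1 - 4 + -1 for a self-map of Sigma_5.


L(f) = tr(f_0*) - tr(f_1*) + tr(f_2*).
= 1 - (4) + (-1)
= -4

-4


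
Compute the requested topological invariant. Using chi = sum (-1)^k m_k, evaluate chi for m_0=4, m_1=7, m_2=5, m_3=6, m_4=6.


Morse theory: chi(M) = sum_k (-1)^k m_k where m_k = #(index-k critical points).
= (4) + (-7) + (5) + (-6) + (6) = 2

2


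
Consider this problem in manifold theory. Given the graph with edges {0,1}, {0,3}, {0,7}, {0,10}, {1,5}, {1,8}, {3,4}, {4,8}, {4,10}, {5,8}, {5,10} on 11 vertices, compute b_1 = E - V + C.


b_1 = E - V + (number of components).
E = 11, V = 11, components = 4.
b_1 = 11 - 11 + 4 = 4

4


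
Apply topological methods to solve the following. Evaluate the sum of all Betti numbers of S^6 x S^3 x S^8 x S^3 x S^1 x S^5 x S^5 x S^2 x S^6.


Total Betti number is multiplicative under products.
Each S^d (d>=1) has total Betti number 2.
There are 9 sphere factors.
Total = 2^9 = 512

512


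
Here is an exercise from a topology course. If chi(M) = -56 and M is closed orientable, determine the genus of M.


chi = 2 - 2g for closed orientable surfaces.
-56 = 2 - 2g
2g = 2 - (-56) = 58
g = 29

29


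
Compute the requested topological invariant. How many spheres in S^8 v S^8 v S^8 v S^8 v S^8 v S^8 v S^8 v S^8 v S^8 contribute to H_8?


For a wedge of spheres, H_k (k>0) is free on one generator per sphere of dimension k.
Spheres of dimension 8: count = 9.
b_8 = 9

9


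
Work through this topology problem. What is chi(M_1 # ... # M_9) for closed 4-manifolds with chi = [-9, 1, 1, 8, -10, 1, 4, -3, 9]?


For n-manifolds: chi(A#B) = chi(A) + chi(B) - chi(S^4).
chi(S^4) = 1 + (-1)^4 = 2.
chi(#) = (sum chi_i) - (9-1)*chi(S^4) = 2 - 8*2 = -14

-14


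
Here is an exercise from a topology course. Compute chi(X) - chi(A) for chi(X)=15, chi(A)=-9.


Relative Euler characteristic: chi(X, A) = chi(X) - chi(A).
= 15 - (-9) = 24

24


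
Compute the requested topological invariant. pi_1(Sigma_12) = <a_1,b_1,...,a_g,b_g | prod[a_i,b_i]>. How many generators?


Standard presentation: pi_1(Sigma_g) = <a_1,b_1,...,a_g,b_g | [a_1,b_1]...[a_g,b_g] = 1>.
Number of generators = 2g = 2*12 = 24

24


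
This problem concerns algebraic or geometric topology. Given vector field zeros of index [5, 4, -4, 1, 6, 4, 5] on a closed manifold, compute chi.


Poincare-Hopf: chi(M) = sum of indices of zeros.
chi = (5) + (4) + (-4) + (1) + (6) + (4) + (5) = 21

21


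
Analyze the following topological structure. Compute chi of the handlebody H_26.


A genus-g handlebody deformation retracts to a wedge of g circles.
chi(vee_g S^1) = 1 - g.
chi(H_26) = 1 - 26 = -25

-25


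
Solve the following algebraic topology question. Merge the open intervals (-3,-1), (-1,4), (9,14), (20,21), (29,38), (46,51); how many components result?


Sort and merge overlapping open intervals.
Merged: (-3,-1), (-1,4), (9,14), (20,21), (29,38), (46,51).
Number of components = 6

6


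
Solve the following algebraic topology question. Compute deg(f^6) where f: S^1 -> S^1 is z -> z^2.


deg(f) = 2. Degree is multiplicative: deg(f^6) = (deg f)^6.
deg(f^6) = (2)^6 = 64

64


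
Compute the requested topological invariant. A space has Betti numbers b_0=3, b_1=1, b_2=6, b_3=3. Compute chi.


chi = sum_k (-1)^k b_k.
= (3) + (-1) + (6) + (-3)
= 5

5


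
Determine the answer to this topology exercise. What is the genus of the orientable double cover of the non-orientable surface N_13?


chi(N_13) = 2 - 13 = -11.
Double cover: chi(Sigma_g) = 2 * chi(N_13) = 2*(-11) = -22.
2 - 2g = -22, so g = (2 - (-22))/2 = 24/2 = 12

12


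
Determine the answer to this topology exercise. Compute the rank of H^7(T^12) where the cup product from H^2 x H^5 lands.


Cup product: H^p x H^q -> H^{p+q}; here p+q = 2+5 = 7.
rank H^k(T^n) = C(n,k).
C(12,7) = 792

792


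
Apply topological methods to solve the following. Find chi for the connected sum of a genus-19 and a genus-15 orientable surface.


chi(Sigma_19) = 2 - 2*19 = -36
chi(Sigma_15) = 2 - 2*15 = -28
For surfaces: chi(A#B) = chi(A) + chi(B) - 2.
chi = -36 + -28 - 2 = -66

-66


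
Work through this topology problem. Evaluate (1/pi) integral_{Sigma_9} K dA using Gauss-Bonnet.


Gauss-Bonnet: integral K dA = 2*pi*chi(M).
chi(Sigma_9) = 2 - 2*9 = -16.
(integral K dA)/pi = 2*chi = 2*(-16) = -32

-32


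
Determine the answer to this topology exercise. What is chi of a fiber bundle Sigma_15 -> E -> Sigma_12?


For a fiber bundle F -> E -> B (with CW structure): chi(E) = chi(B) * chi(F).
chi(Sigma_12) = -22, chi(Sigma_15) = -28.
chi(E) = (-22) * (-28) = 616

616


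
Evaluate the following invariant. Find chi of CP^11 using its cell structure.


CP^11 has one cell in each even dimension 0, 2, ..., 2*11 (11+1 cells total).
All cells are even-dimensional, so chi = number of cells.
chi = 11 + 1 = 12

12


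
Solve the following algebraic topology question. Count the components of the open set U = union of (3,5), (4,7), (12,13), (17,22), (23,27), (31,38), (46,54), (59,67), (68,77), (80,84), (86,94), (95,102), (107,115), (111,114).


Sort and merge overlapping open intervals.
Merged: (3,7), (12,13), (17,22), (23,27), (31,38), (46,54), (59,67), (68,77), (80,84), (86,94), (95,102), (107,115).
Number of components = 12

12


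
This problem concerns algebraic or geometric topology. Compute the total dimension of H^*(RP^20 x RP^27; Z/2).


dim H^*(RP^n; Z/2) = n+1 (one Z/2 in each degree 0..n).
Total Betti number is multiplicative.
Total = (20+1) * (27+1) = 21 * 28 = 588

588


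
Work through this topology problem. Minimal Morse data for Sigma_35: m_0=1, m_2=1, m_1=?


A perfect Morse function has m_k = b_k.
For Sigma_35: b_0=1, b_1=2g=70, b_2=1.
Saddles m_1 = 2g = 70

70


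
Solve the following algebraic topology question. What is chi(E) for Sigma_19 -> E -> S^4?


chi(S^4) = 2 (n even), chi(Sigma_19) = 2 - 2*19 = -36.
chi(E) = 2 * (-36) = -72

-72


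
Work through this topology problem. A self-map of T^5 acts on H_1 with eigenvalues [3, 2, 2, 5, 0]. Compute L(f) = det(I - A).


For a torus self-map: L(f) = det(I - A) where A acts on H_1.
L(f) = (1-3) * (1-2) * (1-2) * (1-5) * (1-0) = -2 * -1 * -1 * -4 * 1 = 8

8


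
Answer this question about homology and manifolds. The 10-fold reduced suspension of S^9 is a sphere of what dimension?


Each suspension raises dimension by 1: Sigma S^n = S^{n+1}.
Sigma^10 S^9 = S^{9+10} = S^19

19


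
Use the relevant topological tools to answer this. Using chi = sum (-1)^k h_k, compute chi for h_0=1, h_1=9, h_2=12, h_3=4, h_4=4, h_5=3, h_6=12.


Handles of index k contribute (-1)^k to chi (same as CW cells).
chi = (1) + (-9) + (12) + (-4) + (4) + (-3) + (12) = 13

13


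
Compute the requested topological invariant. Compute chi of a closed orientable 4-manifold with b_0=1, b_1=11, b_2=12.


By Poincare duality b_k = b_{4-k}, so full Betti numbers: b_0=1, b_1=11, b_2=12, b_3=11, b_4=1.
chi = sum (-1)^k b_k = -8

-8


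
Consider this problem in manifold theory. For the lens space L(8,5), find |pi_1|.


pi_1(L(p,q)) = Z/pZ for any q coprime to p.
|pi_1(L(8,5))| = 8

8


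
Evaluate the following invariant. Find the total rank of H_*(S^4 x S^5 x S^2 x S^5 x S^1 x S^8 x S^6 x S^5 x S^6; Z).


Total Betti number is multiplicative under products.
Each S^d (d>=1) has total Betti number 2.
There are 9 sphere factors.
Total = 2^9 = 512

512


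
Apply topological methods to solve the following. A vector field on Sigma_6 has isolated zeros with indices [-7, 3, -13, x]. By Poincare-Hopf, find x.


Poincare-Hopf: sum of indices = chi(M).
chi(Sigma_6) = 2 - 2*6 = -10.
Sum of known indices = -17.
x = chi - (sum known) = -10 - (-17) = 7

7


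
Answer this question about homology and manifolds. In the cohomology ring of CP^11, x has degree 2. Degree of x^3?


|x| = 2 in H^*(CP^n).
|x^3| = 3 * |x| = 3 * 2 = 6

6


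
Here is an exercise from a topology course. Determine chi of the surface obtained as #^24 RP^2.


For a non-orientable closed surface with k crosscaps: chi = 2 - k.
Here k = 24.
chi = 2 - 24 = -22

-22


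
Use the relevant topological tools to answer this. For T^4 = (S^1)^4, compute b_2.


By the Kunneth formula, b_k(T^n) = C(n,k).
b_2(T^4) = C(4,2).
C(4,2) = 4!/(2!*2!) = 6

6


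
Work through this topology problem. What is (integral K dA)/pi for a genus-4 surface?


Gauss-Bonnet: integral K dA = 2*pi*chi(M).
chi(Sigma_4) = 2 - 2*4 = -6.
(integral K dA)/pi = 2*chi = 2*(-6) = -12

-12


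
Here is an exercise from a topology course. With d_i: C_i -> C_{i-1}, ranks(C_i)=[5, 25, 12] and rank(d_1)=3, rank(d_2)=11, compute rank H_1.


rank H_k = rank(ker d_k) - rank(im d_{k+1}).
rank(ker d_1) = rank(C_1) - rank(d_1) = 25 - 3 = 22.
rank(im d_{1+1}) = 11.
rank H_1 = 22 - 11 = 11

11


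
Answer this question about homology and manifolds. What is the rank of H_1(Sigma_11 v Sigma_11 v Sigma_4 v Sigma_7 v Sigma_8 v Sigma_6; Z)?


For a wedge X v Y: reduced H_k(X v Y) = H_k(X) + H_k(Y).
Each Sigma_g contributes b_1 = 2g.
b_1 = 22 + 22 + 8 + 14 + 16 + 12 = 94

94


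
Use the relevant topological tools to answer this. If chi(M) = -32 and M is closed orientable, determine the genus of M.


chi = 2 - 2g for closed orientable surfaces.
-32 = 2 - 2g
2g = 2 - (-32) = 34
g = 17

17


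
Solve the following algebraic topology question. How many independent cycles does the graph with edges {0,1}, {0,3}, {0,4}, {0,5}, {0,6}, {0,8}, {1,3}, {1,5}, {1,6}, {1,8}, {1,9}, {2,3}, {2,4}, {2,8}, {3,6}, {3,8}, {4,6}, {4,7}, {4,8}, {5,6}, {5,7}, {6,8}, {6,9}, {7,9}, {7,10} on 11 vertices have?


b_1 = E - V + (number of components).
E = 25, V = 11, components = 1.
b_1 = 25 - 11 + 1 = 15

15


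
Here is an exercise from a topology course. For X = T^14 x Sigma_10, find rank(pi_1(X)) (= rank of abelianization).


pi_1(A x B) = pi_1(A) x pi_1(B); rank of abelianization = b_1.
b_1(T^14) = 14, b_1(Sigma_10) = 2*10 = 20.
b_1(product) = 14 + 20 = 34

34


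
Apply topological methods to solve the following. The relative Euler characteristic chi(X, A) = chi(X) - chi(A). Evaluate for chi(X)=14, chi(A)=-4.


Relative Euler characteristic: chi(X, A) = chi(X) - chi(A).
= 14 - (-4) = 18

18


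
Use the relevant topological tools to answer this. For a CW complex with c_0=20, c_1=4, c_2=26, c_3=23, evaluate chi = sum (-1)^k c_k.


chi = sum_k (-1)^k c_k.
= (-1)^0*20 + (-1)^1*4 + (-1)^2*26 + (-1)^3*23
= (20) + (-4) + (26) + (-23)
= 19

19


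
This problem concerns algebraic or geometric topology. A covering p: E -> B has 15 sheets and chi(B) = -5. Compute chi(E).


For a finite covering: chi(E) = (number of sheets) * chi(B).
chi(E) = 15 * (-5) = -75

-75


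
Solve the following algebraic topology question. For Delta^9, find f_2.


Delta^9 has 9+1 vertices. A 2-face is a choice of 2+1 vertices.
f_2 = C(9+1, 2+1) = C(10,3) = 120

120


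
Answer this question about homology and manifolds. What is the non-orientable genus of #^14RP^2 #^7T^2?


Since a >= 1, the sum is non-orientable; each T^2 can be replaced by RP^2 # RP^2 (since T^2#RP^2 = 3RP^2).
Total crosscaps k = 14 + 2*7 = 28.
Check via chi: chi = 14*1 + 7*0 - (14+7-1)*2 = -26 = 2 - k = -26. Consistent.

28


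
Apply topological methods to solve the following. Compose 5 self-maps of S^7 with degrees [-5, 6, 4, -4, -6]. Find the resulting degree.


Degree is multiplicative: deg(composition) = product of degrees.
= (-5) * (6) * (4) * (-4) * (-6) = -2880

-2880


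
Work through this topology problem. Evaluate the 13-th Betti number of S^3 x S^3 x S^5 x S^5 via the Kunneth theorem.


Each S^d has Poincare polynomial 1 + t^d.
The product S^3 x S^3 x S^5 x S^5 has Poincare polynomial prod(1+t^d_i).
Expanding: b_0=1, b_3=2, b_5=2, b_6=1, b_8=4, b_10=1, b_11=2, b_13=2, b_16=1.
b_13 = 2

2


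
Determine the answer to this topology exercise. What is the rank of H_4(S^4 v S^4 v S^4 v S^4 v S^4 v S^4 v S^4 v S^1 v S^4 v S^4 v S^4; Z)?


For a wedge of spheres, H_k (k>0) is free on one generator per sphere of dimension k.
Spheres of dimension 4: count = 10.
b_4 = 10

10


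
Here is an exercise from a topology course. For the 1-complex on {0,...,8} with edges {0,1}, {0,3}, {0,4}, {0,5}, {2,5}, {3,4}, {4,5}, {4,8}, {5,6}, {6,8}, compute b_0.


Run DFS/union-find over 9 vertices.
V = 9, E = 10.
Number of components = 2

2


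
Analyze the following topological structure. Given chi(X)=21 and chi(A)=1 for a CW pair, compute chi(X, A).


Relative Euler characteristic: chi(X, A) = chi(X) - chi(A).
= 21 - (1) = 20

20


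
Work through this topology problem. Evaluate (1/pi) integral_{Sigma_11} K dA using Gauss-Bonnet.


Gauss-Bonnet: integral K dA = 2*pi*chi(M).
chi(Sigma_11) = 2 - 2*11 = -20.
(integral K dA)/pi = 2*chi = 2*(-20) = -40

-40


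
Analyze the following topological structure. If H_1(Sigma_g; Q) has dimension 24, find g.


For a closed orientable surface: b_1 = 2g.
24 = 2g
g = 24 / 2 = 12

12


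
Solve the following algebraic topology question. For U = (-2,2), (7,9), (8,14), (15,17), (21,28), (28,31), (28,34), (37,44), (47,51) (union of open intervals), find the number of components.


Sort and merge overlapping open intervals.
Merged: (-2,2), (7,14), (15,17), (21,28), (28,34), (37,44), (47,51).
Number of components = 7

7


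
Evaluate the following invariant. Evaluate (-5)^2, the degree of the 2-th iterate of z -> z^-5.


deg(f) = -5. Degree is multiplicative: deg(f^2) = (deg f)^2.
deg(f^2) = (-5)^2 = 25

25


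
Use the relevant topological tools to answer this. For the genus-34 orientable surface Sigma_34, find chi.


For a closed orientable surface of genus g: chi = 2 - 2g.
Here g = 34.
chi = 2 - 2*34 = 2 - 68 = -66

-66


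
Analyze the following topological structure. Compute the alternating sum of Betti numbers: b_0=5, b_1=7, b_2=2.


chi = sum_k (-1)^k b_k.
= (5) + (-7) + (2)
= 0

0


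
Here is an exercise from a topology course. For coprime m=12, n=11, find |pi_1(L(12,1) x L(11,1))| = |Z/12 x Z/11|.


pi_1(X x Y) = pi_1(X) x pi_1(Y).
pi_1(L(12,1)) = Z/12, pi_1(L(11,1)) = Z/11.
|Z/12 x Z/11| = 12 * 11 = 132

132


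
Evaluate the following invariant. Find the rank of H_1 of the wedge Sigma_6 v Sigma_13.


For a wedge: H_1(A v B) = H_1(A) + H_1(B).
b_1(Sigma_6) = 12, b_1(Sigma_13) = 26.
b_1 = 12 + 26 = 38

38


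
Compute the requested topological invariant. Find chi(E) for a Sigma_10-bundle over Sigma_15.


For a fiber bundle F -> E -> B (with CW structure): chi(E) = chi(B) * chi(F).
chi(Sigma_15) = -28, chi(Sigma_10) = -18.
chi(E) = (-28) * (-18) = 504

504


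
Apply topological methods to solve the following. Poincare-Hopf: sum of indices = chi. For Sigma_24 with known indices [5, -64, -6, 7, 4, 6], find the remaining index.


Poincare-Hopf: sum of indices = chi(M).
chi(Sigma_24) = 2 - 2*24 = -46.
Sum of known indices = -48.
x = chi - (sum known) = -46 - (-48) = 2

2


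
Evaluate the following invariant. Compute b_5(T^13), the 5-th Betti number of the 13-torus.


By the Kunneth formula, b_k(T^n) = C(n,k).
b_5(T^13) = C(13,5).
C(13,5) = 13!/(5!*8!) = 1287

1287


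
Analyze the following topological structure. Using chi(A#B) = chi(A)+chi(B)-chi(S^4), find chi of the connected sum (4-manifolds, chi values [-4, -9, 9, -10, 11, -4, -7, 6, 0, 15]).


For n-manifolds: chi(A#B) = chi(A) + chi(B) - chi(S^4).
chi(S^4) = 1 + (-1)^4 = 2.
chi(#) = (sum chi_i) - (10-1)*chi(S^4) = 7 - 9*2 = -11

-11


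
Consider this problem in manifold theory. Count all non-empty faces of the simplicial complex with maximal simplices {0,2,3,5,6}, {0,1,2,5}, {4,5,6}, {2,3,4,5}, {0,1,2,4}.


Each maximal simplex on m vertices has 2^m - 1 nonempty faces.
Take the union (dedupe shared faces).
Total distinct faces = 55

55


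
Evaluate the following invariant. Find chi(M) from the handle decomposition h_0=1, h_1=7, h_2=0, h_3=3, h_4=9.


Handles of index k contribute (-1)^k to chi (same as CW cells).
chi = (1) + (-7) + (0) + (-3) + (9) = 0

0


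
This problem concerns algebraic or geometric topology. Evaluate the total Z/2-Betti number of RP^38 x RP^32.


dim H^*(RP^n; Z/2) = n+1 (one Z/2 in each degree 0..n).
Total Betti number is multiplicative.
Total = (38+1) * (32+1) = 39 * 33 = 1287

1287


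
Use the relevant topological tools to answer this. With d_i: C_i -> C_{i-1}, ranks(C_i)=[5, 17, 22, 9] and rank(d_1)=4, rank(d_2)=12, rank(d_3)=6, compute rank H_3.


rank H_k = rank(ker d_k) - rank(im d_{k+1}).
rank(ker d_3) = rank(C_3) - rank(d_3) = 9 - 6 = 3.
rank(im d_{3+1}) = 0.
rank H_3 = 3 - 0 = 3

3


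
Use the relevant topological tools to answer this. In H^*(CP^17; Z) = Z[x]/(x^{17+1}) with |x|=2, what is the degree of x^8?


|x| = 2 in H^*(CP^n).
|x^8| = 8 * |x| = 8 * 2 = 16

16


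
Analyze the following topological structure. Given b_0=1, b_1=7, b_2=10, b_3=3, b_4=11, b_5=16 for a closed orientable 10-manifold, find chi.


By Poincare duality b_k = b_{10-k}, so full Betti numbers: b_0=1, b_1=7, b_2=10, b_3=3, b_4=11, b_5=16, b_6=11, b_7=3, b_8=10, b_9=7, b_10=1.
chi = sum (-1)^k b_k = 8

8


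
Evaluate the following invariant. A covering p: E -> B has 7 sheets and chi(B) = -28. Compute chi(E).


For a finite covering: chi(E) = (number of sheets) * chi(B).
chi(E) = 7 * (-28) = -196

-196


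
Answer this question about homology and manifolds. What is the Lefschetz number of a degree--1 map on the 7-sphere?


On S^7: L(f) = tr(f_0*) + (-1)^7 tr(f_7*) = 1 + (-1)^7 * deg(f).
L(f) = 1 + (-1)^7 * -1 = 1 + 1 = 2

2


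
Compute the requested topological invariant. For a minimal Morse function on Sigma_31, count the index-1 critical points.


A perfect Morse function has m_k = b_k.
For Sigma_31: b_0=1, b_1=2g=62, b_2=1.
Saddles m_1 = 2g = 62

62


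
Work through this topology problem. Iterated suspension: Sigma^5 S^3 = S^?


Each suspension raises dimension by 1: Sigma S^n = S^{n+1}.
Sigma^5 S^3 = S^{3+5} = S^8

8


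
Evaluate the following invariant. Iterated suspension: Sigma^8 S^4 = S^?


Each suspension raises dimension by 1: Sigma S^n = S^{n+1}.
Sigma^8 S^4 = S^{4+8} = S^12

12


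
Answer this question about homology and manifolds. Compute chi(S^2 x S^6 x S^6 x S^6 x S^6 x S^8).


chi is multiplicative: chi(X x Y) = chi(X) chi(Y).
Each even-dim sphere has chi = 2. There are 6 factors.
chi = 2^6 = 64

64


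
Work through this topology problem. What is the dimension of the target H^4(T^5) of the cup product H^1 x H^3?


Cup product: H^p x H^q -> H^{p+q}; here p+q = 1+3 = 4.
rank H^k(T^n) = C(n,k).
C(5,4) = 5

5


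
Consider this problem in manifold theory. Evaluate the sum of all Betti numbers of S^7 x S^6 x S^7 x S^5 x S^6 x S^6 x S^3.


Total Betti number is multiplicative under products.
Each S^d (d>=1) has total Betti number 2.
There are 7 sphere factors.
Total = 2^7 = 128

128


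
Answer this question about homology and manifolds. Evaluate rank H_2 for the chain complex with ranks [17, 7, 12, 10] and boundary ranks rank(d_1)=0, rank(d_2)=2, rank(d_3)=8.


rank H_k = rank(ker d_k) - rank(im d_{k+1}).
rank(ker d_2) = rank(C_2) - rank(d_2) = 12 - 2 = 10.
rank(im d_{2+1}) = 8.
rank H_2 = 10 - 8 = 2

2


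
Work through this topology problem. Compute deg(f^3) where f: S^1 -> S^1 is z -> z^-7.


deg(f) = -7. Degree is multiplicative: deg(f^3) = (deg f)^3.
deg(f^3) = (-7)^3 = -343

-343


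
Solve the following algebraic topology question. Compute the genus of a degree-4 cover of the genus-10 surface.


For an n-sheeted cover: chi(E) = n * chi(B).
chi(Sigma_10) = 2 - 2*10 = -18.
chi(E) = 4 * (-18) = -72.
genus(E) = (2 - chi(E))/2 = (2 - (-72))/2 = 74/2 = 37

37


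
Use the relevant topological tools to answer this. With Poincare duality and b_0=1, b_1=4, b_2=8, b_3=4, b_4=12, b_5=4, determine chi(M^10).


By Poincare duality b_k = b_{10-k}, so full Betti numbers: b_0=1, b_1=4, b_2=8, b_3=4, b_4=12, b_5=4, b_6=12, b_7=4, b_8=8, b_9=4, b_10=1.
chi = sum (-1)^k b_k = 22

22


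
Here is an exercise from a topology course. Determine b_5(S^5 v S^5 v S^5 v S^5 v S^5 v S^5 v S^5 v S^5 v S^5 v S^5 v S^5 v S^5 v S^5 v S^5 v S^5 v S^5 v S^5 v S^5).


For a wedge of spheres, H_k (k>0) is free on one generator per sphere of dimension k.
Spheres of dimension 5: count = 18.
b_5 = 18

18
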